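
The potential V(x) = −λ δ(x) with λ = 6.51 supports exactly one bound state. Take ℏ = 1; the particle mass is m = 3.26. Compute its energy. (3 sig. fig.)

E = -69.1

For x ≠ 0 the bound state is ψ ∝ e^{−κ|x|}; integrating the TISE across the delta gives the cusp condition 2κ = 2mλ/ℏ², so κ = 21.22.
Then E = −ℏ²κ²/(2m) = −mλ²/(2ℏ²) = -69.08.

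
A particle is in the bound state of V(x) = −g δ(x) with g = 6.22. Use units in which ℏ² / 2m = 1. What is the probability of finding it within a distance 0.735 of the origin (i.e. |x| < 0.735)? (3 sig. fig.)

P = 0.990

The normalised bound state is ψ = √κ e^{−κ|x|} with κ = mg/ℏ² = 3.110.
P(|x| < d) = ∫_{−d}^{d} κ e^{−2κ|x|} dx = 1 − e^{−2κd} = 1 − e^{−4.572} = 0.9897.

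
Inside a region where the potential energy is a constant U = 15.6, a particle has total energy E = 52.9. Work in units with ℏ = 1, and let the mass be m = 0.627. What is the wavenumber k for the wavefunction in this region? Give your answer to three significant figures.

k = 6.84

With E > U the solution is oscillatory, ψ ∝ e^{±ikx} with k = √(2m(E − U))/ℏ.
k = √(2 × 0.627 × 37.3) = 6.839.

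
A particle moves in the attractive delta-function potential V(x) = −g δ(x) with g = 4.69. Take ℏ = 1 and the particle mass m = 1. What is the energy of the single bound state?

The bound state is ψ(x) = √κ e^{−κ|x|}. The derivative jump ψ'(0⁺) − ψ'(0⁻) = −(2mg/ℏ²)ψ(0) fixes κ = mg/ℏ² = 4.690.
Then E = −ℏ²κ²/(2m) = −mg²/(2ℏ²) = -11.00.

E = -11.0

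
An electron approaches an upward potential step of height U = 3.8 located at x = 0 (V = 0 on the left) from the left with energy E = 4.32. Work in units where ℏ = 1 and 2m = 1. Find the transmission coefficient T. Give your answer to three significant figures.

T = 0.765

On each side the TISE gives plane waves with k = √(2m(E − V))/ℏ: k₁ = √(2·½·4.32) = 2.078, k₂ = √(2·½·0.52) = 0.7211.
Continuity of ψ and ψ′ at the step yields the reflection amplitude r = (k₁ − k₂)/(k₁ + k₂) = 0.4848; thus R = |r|² = 0.2351, T = 0.7649.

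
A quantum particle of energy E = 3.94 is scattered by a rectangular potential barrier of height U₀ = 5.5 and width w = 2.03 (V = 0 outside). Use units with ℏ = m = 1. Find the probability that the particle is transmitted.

T = 0.00250

Since E < U₀ the interior solution is evanescent with decay constant κ = √(2m(U₀ − E))/ℏ = 1.766.
κw = 3.586, sinh(κw) = 18.03.
Matching ψ, ψ′ at both faces gives T = [1 + U₀² sinh²(κw) / (4E(U₀ − E))]⁻¹ = 1/400.8 = 0.00250.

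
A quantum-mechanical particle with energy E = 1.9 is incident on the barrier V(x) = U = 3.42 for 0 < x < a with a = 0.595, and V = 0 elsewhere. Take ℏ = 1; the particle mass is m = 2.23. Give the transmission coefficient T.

Since E < U the interior solution is evanescent with decay constant κ = √(2m(U − E))/ℏ = 2.604.
κa = 1.549, sinh(κa) = 2.248.
Matching ψ, ψ′ at both faces gives T = [1 + U² sinh²(κa) / (4E(U − E))]⁻¹ = 1/6.115 = 0.164.

T = 0.164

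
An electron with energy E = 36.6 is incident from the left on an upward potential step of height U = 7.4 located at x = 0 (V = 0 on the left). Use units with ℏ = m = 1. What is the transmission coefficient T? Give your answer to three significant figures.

T = 0.997

On each side the TISE gives plane waves with k = √(2m(E − V))/ℏ: k₁ = √(2·1·36.6) = 8.556, k₂ = √(2·1·29.2) = 7.642.
Continuity of ψ and ψ′ at the step yields the reflection amplitude r = (k₁ − k₂)/(k₁ + k₂) = 0.05641; thus R = |r|² = 0.003182, T = 0.9968.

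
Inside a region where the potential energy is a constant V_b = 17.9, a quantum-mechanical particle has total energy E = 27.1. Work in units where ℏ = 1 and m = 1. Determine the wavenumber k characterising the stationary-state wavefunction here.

With E > V_b the solution is oscillatory, ψ ∝ e^{±ikx} with k = √(2m(E − V_b))/ℏ.
k = √(2 × 1 × 9.2) = 4.290.

k = 4.29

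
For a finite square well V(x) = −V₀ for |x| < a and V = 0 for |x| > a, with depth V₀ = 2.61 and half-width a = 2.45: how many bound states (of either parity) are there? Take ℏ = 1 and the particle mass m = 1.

Define the well-strength parameter z₀ = (a/ℏ)√(2mV₀) = 2.45 × √(2·1·2.61) = 5.598.
The even/odd transcendental equations gain one root per π/2 in z₀, giving N = 1 + ⌊2z₀/π⌋ = 1 + ⌊3.564⌋ = 4.

N = 4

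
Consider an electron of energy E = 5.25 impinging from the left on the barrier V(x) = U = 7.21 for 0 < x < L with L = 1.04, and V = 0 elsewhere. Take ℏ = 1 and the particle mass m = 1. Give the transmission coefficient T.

T = 0.0506

Since E < U the interior solution is evanescent with decay constant κ = √(2m(U − E))/ℏ = 1.980.
κL = 2.059, sinh(κL) = 3.856.
The exact tunnelling result is T⁻¹ = 1 + U² sinh²(κL) / [4E(U − E)] = 19.78, so T = 0.0506.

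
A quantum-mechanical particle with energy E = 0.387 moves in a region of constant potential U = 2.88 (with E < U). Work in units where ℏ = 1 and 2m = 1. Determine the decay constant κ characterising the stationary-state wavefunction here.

κ = 1.58

Since E < U the TISE in this region is ψ'' = κ²ψ with κ = √(2m(U − E))/ℏ.
κ = √(2 × 0.5 × 2.493) = 1.579.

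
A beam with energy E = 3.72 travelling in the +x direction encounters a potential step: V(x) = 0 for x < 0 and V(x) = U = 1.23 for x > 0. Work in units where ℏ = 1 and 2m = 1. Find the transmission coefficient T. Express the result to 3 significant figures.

The wavenumbers are k₁ = √(2mE)/ℏ = 1.929 on the left and k₂ = √(2m(E − U))/ℏ = 1.578 on the right.
Continuity of ψ and ψ′ at the step yields the reflection amplitude r = (k₁ − k₂)/(k₁ + k₂) = 0.1000; thus R = |r|² = 0.01000, T = 0.9900.

T = 0.990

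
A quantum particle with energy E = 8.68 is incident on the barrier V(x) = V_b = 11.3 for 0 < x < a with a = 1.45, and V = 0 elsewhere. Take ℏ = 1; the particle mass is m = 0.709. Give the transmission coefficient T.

Since E < V_b the interior solution is evanescent with decay constant κ = √(2m(V_b − E))/ℏ = 1.927.
κa = 2.795, sinh(κa) = 8.149.
Matching ψ, ψ′ at both faces gives T = [1 + V_b² sinh²(κa) / (4E(V_b − E))]⁻¹ = 1/94.22 = 0.0106.

T = 0.0106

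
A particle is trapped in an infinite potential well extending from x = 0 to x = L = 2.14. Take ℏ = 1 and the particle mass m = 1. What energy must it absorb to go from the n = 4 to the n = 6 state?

ΔE = 21.6

E_n = n²π²ℏ²/(2mL²), so ΔE = (6² − 4²) π²ℏ²/(2mL²).
ΔE = 20 × π² / (2 × 1 × 2.14²) = 21.55.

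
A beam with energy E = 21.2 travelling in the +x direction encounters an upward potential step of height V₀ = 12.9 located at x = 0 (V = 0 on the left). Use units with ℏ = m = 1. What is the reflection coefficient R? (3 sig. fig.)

R = 0.0530

On each side the TISE gives plane waves with k = √(2m(E − V))/ℏ: k₁ = √(2·1·21.2) = 6.512, k₂ = √(2·1·8.3) = 4.074.
Matching ψ and ψ′ at x = 0 gives r = (k₁ − k₂)/(k₁ + k₂), so R = r² = 0.05301 and T = 1 − R = 0.9470.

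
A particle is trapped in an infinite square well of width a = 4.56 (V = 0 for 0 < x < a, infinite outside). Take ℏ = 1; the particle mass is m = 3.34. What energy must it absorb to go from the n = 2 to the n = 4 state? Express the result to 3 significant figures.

E_n = n²π²ℏ²/(2ma²), so ΔE = (4² − 2²) π²ℏ²/(2ma²).
ΔE = 12 × π² / (2 × 3.34 × 4.56²) = 0.8527.

ΔE = 0.853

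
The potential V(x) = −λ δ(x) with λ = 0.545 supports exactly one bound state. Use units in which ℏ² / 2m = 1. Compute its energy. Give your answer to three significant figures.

For x ≠ 0 the bound state is ψ ∝ e^{−κ|x|}; integrating the TISE across the delta gives the cusp condition 2κ = 2mλ/ℏ², so κ = 0.2725.
Then E = −ℏ²κ²/(2m) = −mλ²/(2ℏ²) = -0.07426.

E = -0.0743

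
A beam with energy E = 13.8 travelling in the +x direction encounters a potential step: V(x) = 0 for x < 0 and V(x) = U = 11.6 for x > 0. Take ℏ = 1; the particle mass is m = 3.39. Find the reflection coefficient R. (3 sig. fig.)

R = 0.184

On each side the TISE gives plane waves with k = √(2m(E − V))/ℏ: k₁ = √(2·3.39·13.8) = 9.673, k₂ = √(2·3.39·2.2) = 3.862.
Matching ψ and ψ′ at x = 0 gives r = (k₁ − k₂)/(k₁ + k₂), so R = r² = 0.1843 and T = 1 − R = 0.8157.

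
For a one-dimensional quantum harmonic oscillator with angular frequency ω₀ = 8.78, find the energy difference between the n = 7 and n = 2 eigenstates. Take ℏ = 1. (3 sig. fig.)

ΔE = 43.9

E_n = ℏω₀(n + ½), so ΔE = (7 − 2) ℏω₀ = 5 × 8.78 = 43.90.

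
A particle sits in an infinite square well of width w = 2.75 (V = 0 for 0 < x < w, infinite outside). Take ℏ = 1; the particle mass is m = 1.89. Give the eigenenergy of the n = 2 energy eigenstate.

Requiring ψ(0) = ψ(w) = 0 quantises k = nπ/w, hence E_n = ℏ²k²/2m = n²π²ℏ²/(2mw²).
E_2 = 2² × π² / (2 × 1.89 × 2.75²) = 1.381.

E = 1.38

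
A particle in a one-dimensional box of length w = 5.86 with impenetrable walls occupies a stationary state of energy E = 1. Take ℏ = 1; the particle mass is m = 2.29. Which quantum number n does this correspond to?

For an infinite well E_n = n²π²ℏ²/(2mw²), so n = (w/πℏ)√(2mE).
n = (5.86/π) × √(2 × 2.29 × 1) = 3.992 → n = 4.

n = 4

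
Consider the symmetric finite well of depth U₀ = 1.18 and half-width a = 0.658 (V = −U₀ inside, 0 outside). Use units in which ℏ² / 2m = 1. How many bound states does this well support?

N = 1

The dimensionless depth is z₀ = a√(2mU₀)/ℏ = 0.658 × √(1.180) = 0.7148.
The even/odd transcendental equations gain one root per π/2 in z₀, giving N = 1 + ⌊2z₀/π⌋ = 1 + ⌊0.4550⌋ = 1.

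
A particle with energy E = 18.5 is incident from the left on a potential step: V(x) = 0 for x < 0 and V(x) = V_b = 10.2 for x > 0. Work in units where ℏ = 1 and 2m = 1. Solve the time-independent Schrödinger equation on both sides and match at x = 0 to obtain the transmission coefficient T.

The wavenumbers are k₁ = √(2mE)/ℏ = 4.301 on the left and k₂ = √(2m(E − V_b))/ℏ = 2.881 on the right.
Continuity of ψ and ψ′ at the step yields the reflection amplitude r = (k₁ − k₂)/(k₁ + k₂) = 0.1977; thus R = |r|² = 0.03910, T = 0.9609.

T = 0.961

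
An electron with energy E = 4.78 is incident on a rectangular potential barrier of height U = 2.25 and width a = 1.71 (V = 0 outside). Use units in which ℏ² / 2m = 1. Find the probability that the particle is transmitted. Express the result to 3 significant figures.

T = 0.983

E > U: inside the barrier k₂ = √(2m(E − U))/ℏ = 1.591, k₂a = 2.720.
Matching at both interfaces gives T⁻¹ = 1 + U² sin²(k₂a) / [4E(E − U)] = 1.018, hence T = 0.983.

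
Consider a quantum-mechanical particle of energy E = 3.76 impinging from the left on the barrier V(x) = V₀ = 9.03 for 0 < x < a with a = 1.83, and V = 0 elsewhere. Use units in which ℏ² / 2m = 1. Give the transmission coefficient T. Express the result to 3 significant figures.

T = 0.000872

Since E < V₀ the interior solution is evanescent with decay constant κ = √(2m(V₀ − E))/ℏ = 2.296.
κa = 4.201, sinh(κa) = 33.37.
Matching ψ, ψ′ at both faces gives T = [1 + V₀² sinh²(κa) / (4E(V₀ − E))]⁻¹ = 1/1147 = 0.000872.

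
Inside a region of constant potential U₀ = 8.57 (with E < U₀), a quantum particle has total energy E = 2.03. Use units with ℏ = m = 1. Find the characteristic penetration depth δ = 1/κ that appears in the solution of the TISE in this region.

Since E < U₀ the TISE in this region is ψ'' = κ²ψ with κ = √(2m(U₀ − E))/ℏ.
κ = √(2 × 1 × 6.54) = 3.617. The penetration depth is δ = 1/κ = 0.277.

δ = 0.277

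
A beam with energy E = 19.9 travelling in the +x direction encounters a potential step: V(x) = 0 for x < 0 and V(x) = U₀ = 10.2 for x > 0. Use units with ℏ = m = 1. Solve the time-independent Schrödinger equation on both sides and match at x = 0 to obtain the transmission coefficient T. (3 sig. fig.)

The wavenumbers are k₁ = √(2mE)/ℏ = 6.309 on the left and k₂ = √(2m(E − U₀))/ℏ = 4.405 on the right.
Matching ψ and ψ′ at x = 0 gives r = (k₁ − k₂)/(k₁ + k₂), so R = r² = 0.03159 and T = 1 − R = 0.9684.

T = 0.968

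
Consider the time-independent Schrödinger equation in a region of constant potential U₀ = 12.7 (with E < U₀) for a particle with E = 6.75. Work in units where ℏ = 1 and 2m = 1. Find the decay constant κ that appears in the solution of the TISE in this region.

Since E < U₀ the TISE in this region is ψ'' = κ²ψ with κ = √(2m(U₀ − E))/ℏ.
κ = √(2 × 0.5 × 5.95) = 2.439.

κ = 2.44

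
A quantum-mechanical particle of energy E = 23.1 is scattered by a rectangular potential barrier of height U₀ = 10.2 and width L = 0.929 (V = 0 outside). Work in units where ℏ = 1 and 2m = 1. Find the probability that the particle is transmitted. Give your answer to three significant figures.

Above the barrier the interior wavenumber is k₂ = √(2m(E − U₀))/ℏ = 3.592, giving phase k₂L = 3.337.
Matching at both interfaces gives T⁻¹ = 1 + U₀² sin²(k₂L) / [4E(E − U₀)] = 1.003, hence T = 0.997.

T = 0.997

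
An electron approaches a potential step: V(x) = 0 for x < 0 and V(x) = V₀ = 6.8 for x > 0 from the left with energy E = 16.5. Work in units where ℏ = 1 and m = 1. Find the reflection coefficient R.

R = 0.0174

The wavenumbers are k₁ = √(2mE)/ℏ = 5.745 on the left and k₂ = √(2m(E − V₀))/ℏ = 4.405 on the right.
Matching ψ and ψ′ at x = 0 gives r = (k₁ − k₂)/(k₁ + k₂), so R = r² = 0.01743 and T = 1 − R = 0.9826.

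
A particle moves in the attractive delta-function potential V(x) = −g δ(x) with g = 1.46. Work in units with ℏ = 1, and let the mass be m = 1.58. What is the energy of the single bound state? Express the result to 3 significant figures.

E = -1.68

For x ≠ 0 the bound state is ψ ∝ e^{−κ|x|}; integrating the TISE across the delta gives the cusp condition 2κ = 2mg/ℏ², so κ = 2.307.
Then E = −ℏ²κ²/(2m) = −mg²/(2ℏ²) = -1.684.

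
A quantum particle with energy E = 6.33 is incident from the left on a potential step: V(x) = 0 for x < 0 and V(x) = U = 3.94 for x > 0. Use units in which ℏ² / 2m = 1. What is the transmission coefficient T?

T = 0.943

On each side the TISE gives plane waves with k = √(2m(E − V))/ℏ: k₁ = √(2·½·6.33) = 2.516, k₂ = √(2·½·2.39) = 1.546.
Continuity of ψ and ψ′ at the step yields the reflection amplitude r = (k₁ − k₂)/(k₁ + k₂) = 0.2388; thus R = |r|² = 0.05703, T = 0.9430.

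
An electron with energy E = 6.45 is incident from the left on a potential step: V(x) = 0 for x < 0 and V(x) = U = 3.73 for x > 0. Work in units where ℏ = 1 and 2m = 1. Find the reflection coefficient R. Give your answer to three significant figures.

R = 0.0452

On each side the TISE gives plane waves with k = √(2m(E − V))/ℏ: k₁ = √(2·½·6.45) = 2.540, k₂ = √(2·½·2.72) = 1.649.
Continuity of ψ and ψ′ at the step yields the reflection amplitude r = (k₁ − k₂)/(k₁ + k₂) = 0.2126; thus R = |r|² = 0.04519, T = 0.9548.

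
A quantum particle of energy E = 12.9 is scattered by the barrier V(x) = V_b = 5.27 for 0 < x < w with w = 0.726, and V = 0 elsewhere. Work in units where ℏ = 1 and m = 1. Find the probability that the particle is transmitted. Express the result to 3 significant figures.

E > V_b: inside the barrier k₂ = √(2m(E − V_b))/ℏ = 3.906, k₂w = 2.836.
T = [1 + V_b² sin²(k₂w) / (4E(E − V_b))]⁻¹ = 1/1.006 = 0.994.

T = 0.994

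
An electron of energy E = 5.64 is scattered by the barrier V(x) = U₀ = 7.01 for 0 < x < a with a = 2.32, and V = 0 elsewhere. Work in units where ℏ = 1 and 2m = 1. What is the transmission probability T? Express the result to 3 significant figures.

Since E < U₀ the interior solution is evanescent with decay constant κ = √(2m(U₀ − E))/ℏ = 1.170.
κa = 2.715, sinh(κa) = 7.523.
Matching ψ, ψ′ at both faces gives T = [1 + U₀² sinh²(κa) / (4E(U₀ − E))]⁻¹ = 1/90.98 = 0.0110.

T = 0.0110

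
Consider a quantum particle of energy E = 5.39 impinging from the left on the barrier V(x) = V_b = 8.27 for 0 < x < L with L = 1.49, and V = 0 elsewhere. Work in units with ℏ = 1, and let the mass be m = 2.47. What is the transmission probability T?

E < V_b: inside the barrier ψ ∝ e^{±κx} with κ = √(2m(V_b − E))/ℏ = 3.772.
κL = 5.620, sinh(κL) = 138.0.
Matching ψ, ψ′ at both faces gives T = [1 + V_b² sinh²(κL) / (4E(V_b − E))]⁻¹ = 1/20970 = 0.0000477.

T = 0.0000477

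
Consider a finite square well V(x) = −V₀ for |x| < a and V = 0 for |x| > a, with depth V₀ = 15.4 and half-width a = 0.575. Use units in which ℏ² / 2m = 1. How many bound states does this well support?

Define the well-strength parameter z₀ = (a/ℏ)√(2mV₀) = 0.575 × √(2·0.5·15.4) = 2.256.
The even/odd transcendental equations gain one root per π/2 in z₀, giving N = 1 + ⌊2z₀/π⌋ = 1 + ⌊1.437⌋ = 2.

N = 2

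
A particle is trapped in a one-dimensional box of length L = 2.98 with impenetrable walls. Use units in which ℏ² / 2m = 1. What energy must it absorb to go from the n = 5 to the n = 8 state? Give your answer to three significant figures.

ΔE = 43.3

E_n = n²π²ℏ²/(2mL²), so ΔE = (8² − 5²) π²ℏ²/(2mL²).
ΔE = 39 × π² / (2 × 0.5 × 2.98²) = 43.34.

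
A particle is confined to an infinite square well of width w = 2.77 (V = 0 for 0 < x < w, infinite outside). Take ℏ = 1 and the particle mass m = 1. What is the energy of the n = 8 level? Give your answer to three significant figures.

E = 41.2

Requiring ψ(0) = ψ(w) = 0 quantises k = nπ/w, hence E_n = ℏ²k²/2m = n²π²ℏ²/(2mw²).
E_8 = 8² × π² / (2 × 1 × 2.77²) = 41.16.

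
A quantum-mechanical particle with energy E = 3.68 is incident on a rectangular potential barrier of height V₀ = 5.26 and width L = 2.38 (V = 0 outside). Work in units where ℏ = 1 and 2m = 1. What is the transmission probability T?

E < V₀: inside the barrier ψ ∝ e^{±κx} with κ = √(2m(V₀ − E))/ℏ = 1.257.
κL = 2.992, sinh(κL) = 9.934.
Matching ψ, ψ′ at both faces gives T = [1 + V₀² sinh²(κL) / (4E(V₀ − E))]⁻¹ = 1/118.4 = 0.00845.

T = 0.00845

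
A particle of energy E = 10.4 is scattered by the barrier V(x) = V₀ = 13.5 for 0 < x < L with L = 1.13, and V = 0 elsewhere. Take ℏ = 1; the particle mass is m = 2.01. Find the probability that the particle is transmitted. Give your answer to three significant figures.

Since E < V₀ the interior solution is evanescent with decay constant κ = √(2m(V₀ − E))/ℏ = 3.530.
κL = 3.989, sinh(κL) = 26.99.
Matching ψ, ψ′ at both faces gives T = [1 + V₀² sinh²(κL) / (4E(V₀ − E))]⁻¹ = 1/1031 = 0.000970.

T = 0.000970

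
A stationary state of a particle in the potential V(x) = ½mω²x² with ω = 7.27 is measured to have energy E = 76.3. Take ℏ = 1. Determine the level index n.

n = 10

E_n = ℏω(n + ½) ⇒ n = E/(ℏω) − ½ = 76.3/7.27 − 0.5 = 9.995 → n = 10.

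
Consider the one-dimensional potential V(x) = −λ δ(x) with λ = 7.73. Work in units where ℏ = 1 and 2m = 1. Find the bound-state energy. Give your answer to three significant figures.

For x ≠ 0 the bound state is ψ ∝ e^{−κ|x|}; integrating the TISE across the delta gives the cusp condition 2κ = 2mλ/ℏ², so κ = 3.865.
Then E = −ℏ²κ²/(2m) = −mλ²/(2ℏ²) = -14.94.

E = -14.9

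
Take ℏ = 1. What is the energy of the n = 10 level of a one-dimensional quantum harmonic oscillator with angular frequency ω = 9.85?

E = 103

Using E_n = (n + ½)ℏω: E_10 = 10.5 × 9.85 = 103.4.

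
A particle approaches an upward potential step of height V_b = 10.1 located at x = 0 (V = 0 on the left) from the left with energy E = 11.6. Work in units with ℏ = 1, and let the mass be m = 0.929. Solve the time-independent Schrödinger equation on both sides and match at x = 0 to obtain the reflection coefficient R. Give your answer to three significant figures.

The wavenumbers are k₁ = √(2mE)/ℏ = 4.642 on the left and k₂ = √(2m(E − V_b))/ℏ = 1.669 on the right.
Matching ψ and ψ′ at x = 0 gives r = (k₁ − k₂)/(k₁ + k₂), so R = r² = 0.2219 and T = 1 − R = 0.7781.

R = 0.222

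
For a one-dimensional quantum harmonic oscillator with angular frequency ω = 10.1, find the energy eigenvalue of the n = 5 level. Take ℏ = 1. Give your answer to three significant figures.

E = 55.6

The oscillator eigenvalues are E_n = ℏω(n + ½), so E_5 = 10.1 × 5.5 = 55.55.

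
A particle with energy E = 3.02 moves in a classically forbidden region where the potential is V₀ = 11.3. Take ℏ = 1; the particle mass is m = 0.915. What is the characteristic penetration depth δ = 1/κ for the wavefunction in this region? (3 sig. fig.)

δ = 0.257

Since E < V₀ the TISE in this region is ψ'' = κ²ψ with κ = √(2m(V₀ − E))/ℏ.
κ = √(2 × 0.915 × 8.28) = 3.893. The penetration depth is δ = 1/κ = 0.257.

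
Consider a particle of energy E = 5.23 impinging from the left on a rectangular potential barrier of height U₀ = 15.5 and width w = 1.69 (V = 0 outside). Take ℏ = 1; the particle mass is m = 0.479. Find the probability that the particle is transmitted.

Since E < U₀ the interior solution is evanescent with decay constant κ = √(2m(U₀ − E))/ℏ = 3.137.
κw = 5.301, sinh(κw) = 100.3.
The exact tunnelling result is T⁻¹ = 1 + U₀² sinh²(κw) / [4E(U₀ − E)] = 11240, so T = 0.0000890.

T = 0.0000890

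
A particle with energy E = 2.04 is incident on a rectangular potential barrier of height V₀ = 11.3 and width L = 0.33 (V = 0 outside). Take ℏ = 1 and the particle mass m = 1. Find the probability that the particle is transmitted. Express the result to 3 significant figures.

Since E < V₀ the interior solution is evanescent with decay constant κ = √(2m(V₀ − E))/ℏ = 4.303.
κL = 1.420, sinh(κL) = 1.948.
The exact tunnelling result is T⁻¹ = 1 + V₀² sinh²(κL) / [4E(V₀ − E)] = 7.413, so T = 0.135.

T = 0.135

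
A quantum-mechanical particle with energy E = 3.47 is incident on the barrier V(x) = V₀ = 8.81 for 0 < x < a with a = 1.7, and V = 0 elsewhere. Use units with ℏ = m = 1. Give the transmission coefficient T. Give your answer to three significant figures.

T = 0.0000571

E < V₀: inside the barrier ψ ∝ e^{±κx} with κ = √(2m(V₀ − E))/ℏ = 3.268.
κa = 5.556, sinh(κa) = 129.3.
The exact tunnelling result is T⁻¹ = 1 + V₀² sinh²(κa) / [4E(V₀ − E)] = 17520, so T = 0.0000571.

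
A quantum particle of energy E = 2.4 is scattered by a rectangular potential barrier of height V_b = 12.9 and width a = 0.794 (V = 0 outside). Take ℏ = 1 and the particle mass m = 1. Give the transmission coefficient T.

E < V_b: inside the barrier ψ ∝ e^{±κx} with κ = √(2m(V_b − E))/ℏ = 4.583.
κa = 3.639, sinh(κa) = 19.01.
Matching ψ, ψ′ at both faces gives T = [1 + V_b² sinh²(κa) / (4E(V_b − E))]⁻¹ = 1/597.3 = 0.00167.

T = 0.00167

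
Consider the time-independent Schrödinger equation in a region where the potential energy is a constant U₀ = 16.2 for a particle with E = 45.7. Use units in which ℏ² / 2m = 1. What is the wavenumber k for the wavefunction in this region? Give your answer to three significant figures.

k = 5.43

With E > U₀ the solution is oscillatory, ψ ∝ e^{±ikx} with k = √(2m(E − U₀))/ℏ.
k = √(2 × 0.5 × 29.5) = 5.431.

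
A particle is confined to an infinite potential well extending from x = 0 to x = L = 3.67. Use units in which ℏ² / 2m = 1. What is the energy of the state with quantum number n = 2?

E = 2.93

Requiring ψ(0) = ψ(L) = 0 quantises k = nπ/L, hence E_n = ℏ²k²/2m = n²π²ℏ²/(2mL²).
E_2 = 2² × π² / (2 × 0.5 × 3.67²) = 2.931.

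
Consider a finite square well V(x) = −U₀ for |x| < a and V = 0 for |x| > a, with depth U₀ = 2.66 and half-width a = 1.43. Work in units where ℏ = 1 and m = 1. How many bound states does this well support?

N = 3

Define the well-strength parameter z₀ = (a/ℏ)√(2mU₀) = 1.43 × √(2·1·2.66) = 3.298.
A new bound state (alternating even/odd) appears each time z₀ passes a multiple of π/2, so N = ⌊2z₀/π⌋ + 1 = ⌊2.100⌋ + 1 = 3.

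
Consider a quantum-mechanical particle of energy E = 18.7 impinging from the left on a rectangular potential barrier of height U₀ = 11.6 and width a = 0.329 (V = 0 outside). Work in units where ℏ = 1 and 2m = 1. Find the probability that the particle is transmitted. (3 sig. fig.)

E > U₀: inside the barrier k₂ = √(2m(E − U₀))/ℏ = 2.665, k₂a = 0.8766.
T = [1 + U₀² sin²(k₂a) / (4E(E − U₀))]⁻¹ = 1/1.150 = 0.870.

T = 0.870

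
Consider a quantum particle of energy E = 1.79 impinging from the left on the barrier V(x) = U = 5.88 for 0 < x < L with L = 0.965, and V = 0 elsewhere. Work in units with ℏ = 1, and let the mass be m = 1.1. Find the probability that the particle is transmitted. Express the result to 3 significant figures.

T = 0.0103

E < U: inside the barrier ψ ∝ e^{±κx} with κ = √(2m(U − E))/ℏ = 3.000.
κL = 2.895, sinh(κL) = 9.011.
Matching ψ, ψ′ at both faces gives T = [1 + U² sinh²(κL) / (4E(U − E))]⁻¹ = 1/96.87 = 0.0103.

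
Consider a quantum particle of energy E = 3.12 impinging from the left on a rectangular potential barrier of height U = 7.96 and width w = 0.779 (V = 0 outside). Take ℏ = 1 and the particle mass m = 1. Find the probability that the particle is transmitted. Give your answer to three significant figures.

T = 0.0295

Since E < U the interior solution is evanescent with decay constant κ = √(2m(U − E))/ℏ = 3.111.
κw = 2.424, sinh(κw) = 5.599.
The exact tunnelling result is T⁻¹ = 1 + U² sinh²(κw) / [4E(U − E)] = 33.89, so T = 0.0295.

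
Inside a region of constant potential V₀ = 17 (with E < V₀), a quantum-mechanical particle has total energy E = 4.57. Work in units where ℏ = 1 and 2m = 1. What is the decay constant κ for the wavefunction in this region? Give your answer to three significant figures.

Since E < V₀ the TISE in this region is ψ'' = κ²ψ with κ = √(2m(V₀ − E))/ℏ.
κ = √(2 × 0.5 × 12.43) = 3.526.

κ = 3.53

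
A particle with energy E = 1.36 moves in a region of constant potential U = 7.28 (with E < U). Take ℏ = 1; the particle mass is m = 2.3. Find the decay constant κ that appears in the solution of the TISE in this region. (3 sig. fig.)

κ = 5.22

Since E < U the TISE in this region is ψ'' = κ²ψ with κ = √(2m(U − E))/ℏ.
κ = √(2 × 2.3 × 5.92) = 5.218.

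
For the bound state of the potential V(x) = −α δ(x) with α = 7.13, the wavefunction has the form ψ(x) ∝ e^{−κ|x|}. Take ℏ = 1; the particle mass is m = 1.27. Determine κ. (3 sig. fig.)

Integrate −(ℏ²/2m)ψ'' − αδ(x)ψ = Eψ from −ε to +ε: the ψ'' term gives ψ'(0⁺) − ψ'(0⁻) and the δ term gives −(2mα/ℏ²)ψ(0).
With ψ ∝ e^{−κ|x|} this yields −2κ = −2mα/ℏ², so κ = mα/ℏ² = 9.055.

κ = 9.06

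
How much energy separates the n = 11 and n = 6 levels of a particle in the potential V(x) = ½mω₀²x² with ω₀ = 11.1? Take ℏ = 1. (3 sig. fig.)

E_n = ℏω₀(n + ½), so ΔE = (11 − 6) ℏω₀ = 5 × 11.1 = 55.50.

ΔE = 55.5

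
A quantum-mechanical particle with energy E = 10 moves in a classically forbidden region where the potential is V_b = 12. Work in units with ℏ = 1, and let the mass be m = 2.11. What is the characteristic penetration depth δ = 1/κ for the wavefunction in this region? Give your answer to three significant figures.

Since E < V_b the TISE in this region is ψ'' = κ²ψ with κ = √(2m(V_b − E))/ℏ.
κ = √(2 × 2.11 × 2) = 2.905. The penetration depth is δ = 1/κ = 0.344.

δ = 0.344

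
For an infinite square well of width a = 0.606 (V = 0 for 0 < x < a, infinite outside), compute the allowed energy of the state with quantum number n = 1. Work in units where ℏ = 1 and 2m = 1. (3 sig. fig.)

E = 26.9

The infinite-well eigenfunctions ψ_n = √(2/a) sin(nπx/a) vanish at both walls, giving E_n = n²π²ℏ²/(2ma²).
E_1 = 1² × π² / (2 × 0.5 × 0.606²) = 26.88.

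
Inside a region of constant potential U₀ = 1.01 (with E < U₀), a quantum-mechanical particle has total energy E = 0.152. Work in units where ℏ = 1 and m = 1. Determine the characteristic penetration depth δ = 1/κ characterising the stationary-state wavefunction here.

Since E < U₀ the TISE in this region is ψ'' = κ²ψ with κ = √(2m(U₀ − E))/ℏ.
κ = √(2 × 1 × 0.858) = 1.310. The penetration depth is δ = 1/κ = 0.763.

δ = 0.763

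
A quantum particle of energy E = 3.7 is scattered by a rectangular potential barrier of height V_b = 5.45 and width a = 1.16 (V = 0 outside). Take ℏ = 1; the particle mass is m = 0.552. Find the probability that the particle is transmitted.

T = 0.131

Since E < V_b the interior solution is evanescent with decay constant κ = √(2m(V_b − E))/ℏ = 1.390.
κa = 1.612, sinh(κa) = 2.408.
The exact tunnelling result is T⁻¹ = 1 + V_b² sinh²(κa) / [4E(V_b − E)] = 7.648, so T = 0.131.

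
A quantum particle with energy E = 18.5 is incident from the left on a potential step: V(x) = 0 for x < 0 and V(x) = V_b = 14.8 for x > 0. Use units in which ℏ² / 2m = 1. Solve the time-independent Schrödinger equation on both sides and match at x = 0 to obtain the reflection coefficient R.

On each side the TISE gives plane waves with k = √(2m(E − V))/ℏ: k₁ = √(2·½·18.5) = 4.301, k₂ = √(2·½·3.7) = 1.924.
Matching ψ and ψ′ at x = 0 gives r = (k₁ − k₂)/(k₁ + k₂), so R = r² = 0.1459 and T = 1 − R = 0.8541.

R = 0.146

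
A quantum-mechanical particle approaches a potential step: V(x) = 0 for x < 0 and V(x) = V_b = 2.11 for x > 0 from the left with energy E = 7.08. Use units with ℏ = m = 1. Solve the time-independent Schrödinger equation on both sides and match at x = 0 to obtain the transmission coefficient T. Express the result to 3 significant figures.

T = 0.992

The wavenumbers are k₁ = √(2mE)/ℏ = 3.763 on the left and k₂ = √(2m(E − V_b))/ℏ = 3.153 on the right.
Matching ψ and ψ′ at x = 0 gives r = (k₁ − k₂)/(k₁ + k₂), so R = r² = 0.007785 and T = 1 − R = 0.9922.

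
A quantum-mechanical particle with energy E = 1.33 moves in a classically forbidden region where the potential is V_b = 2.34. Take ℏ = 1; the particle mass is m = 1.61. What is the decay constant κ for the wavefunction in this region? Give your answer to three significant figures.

κ = 1.80

Since E < V_b the TISE in this region is ψ'' = κ²ψ with κ = √(2m(V_b − E))/ℏ.
κ = √(2 × 1.61 × 1.01) = 1.803.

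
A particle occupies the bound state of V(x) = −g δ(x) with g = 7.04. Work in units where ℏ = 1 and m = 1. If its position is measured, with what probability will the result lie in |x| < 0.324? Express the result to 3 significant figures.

P = 0.990

The normalised bound state is ψ = √κ e^{−κ|x|} with κ = mg/ℏ² = 7.040.
P(|x| < d) = ∫_{−d}^{d} κ e^{−2κ|x|} dx = 1 − e^{−2κd} = 1 − e^{−4.562} = 0.9896.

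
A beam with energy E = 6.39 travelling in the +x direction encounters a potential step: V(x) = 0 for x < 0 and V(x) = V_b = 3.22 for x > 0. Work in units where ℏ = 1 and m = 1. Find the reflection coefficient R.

On each side the TISE gives plane waves with k = √(2m(E − V))/ℏ: k₁ = √(2·1·6.39) = 3.575, k₂ = √(2·1·3.17) = 2.518.
Continuity of ψ and ψ′ at the step yields the reflection amplitude r = (k₁ − k₂)/(k₁ + k₂) = 0.1735; thus R = |r|² = 0.03009, T = 0.9699.

R = 0.0301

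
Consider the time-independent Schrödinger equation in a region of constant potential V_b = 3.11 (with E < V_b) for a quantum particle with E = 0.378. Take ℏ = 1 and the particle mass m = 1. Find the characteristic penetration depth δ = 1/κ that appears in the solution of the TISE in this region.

δ = 0.428

Since E < V_b the TISE in this region is ψ'' = κ²ψ with κ = √(2m(V_b − E))/ℏ.
κ = √(2 × 1 × 2.732) = 2.338. The penetration depth is δ = 1/κ = 0.428.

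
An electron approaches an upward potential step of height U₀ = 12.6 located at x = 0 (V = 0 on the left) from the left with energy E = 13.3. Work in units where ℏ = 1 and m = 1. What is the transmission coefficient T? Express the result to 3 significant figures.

T = 0.607

The wavenumbers are k₁ = √(2mE)/ℏ = 5.158 on the left and k₂ = √(2m(E − U₀))/ℏ = 1.183 on the right.
Continuity of ψ and ψ′ at the step yields the reflection amplitude r = (k₁ − k₂)/(k₁ + k₂) = 0.6268; thus R = |r|² = 0.3929, T = 0.6071.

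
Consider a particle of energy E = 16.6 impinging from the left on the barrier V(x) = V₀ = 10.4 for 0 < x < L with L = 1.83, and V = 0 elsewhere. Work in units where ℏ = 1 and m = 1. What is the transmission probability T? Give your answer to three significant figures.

E > V₀: inside the barrier k₂ = √(2m(E − V₀))/ℏ = 3.521, k₂L = 6.444.
Matching at both interfaces gives T⁻¹ = 1 + V₀² sin²(k₂L) / [4E(E − V₀)] = 1.007, hence T = 0.993.

T = 0.993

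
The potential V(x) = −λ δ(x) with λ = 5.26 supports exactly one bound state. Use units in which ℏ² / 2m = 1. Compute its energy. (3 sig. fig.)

E = -6.92

The bound state is ψ(x) = √κ e^{−κ|x|}. The derivative jump ψ'(0⁺) − ψ'(0⁻) = −(2mλ/ℏ²)ψ(0) fixes κ = mλ/ℏ² = 2.630.
Then E = −ℏ²κ²/(2m) = −mλ²/(2ℏ²) = -6.917.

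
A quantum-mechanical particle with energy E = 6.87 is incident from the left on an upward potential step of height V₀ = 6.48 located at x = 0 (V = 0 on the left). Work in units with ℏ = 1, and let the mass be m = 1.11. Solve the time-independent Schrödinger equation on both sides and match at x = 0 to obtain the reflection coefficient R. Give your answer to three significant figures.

R = 0.378

The wavenumbers are k₁ = √(2mE)/ℏ = 3.905 on the left and k₂ = √(2m(E − V₀))/ℏ = 0.9305 on the right.
Matching ψ and ψ′ at x = 0 gives r = (k₁ − k₂)/(k₁ + k₂), so R = r² = 0.3784 and T = 1 − R = 0.6216.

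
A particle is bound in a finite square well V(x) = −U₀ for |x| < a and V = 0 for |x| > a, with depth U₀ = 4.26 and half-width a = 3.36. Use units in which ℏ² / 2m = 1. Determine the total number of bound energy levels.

N = 5

Define the well-strength parameter z₀ = (a/ℏ)√(2mU₀) = 3.36 × √(2·0.5·4.26) = 6.935.
A new bound state (alternating even/odd) appears each time z₀ passes a multiple of π/2, so N = ⌊2z₀/π⌋ + 1 = ⌊4.415⌋ + 1 = 5.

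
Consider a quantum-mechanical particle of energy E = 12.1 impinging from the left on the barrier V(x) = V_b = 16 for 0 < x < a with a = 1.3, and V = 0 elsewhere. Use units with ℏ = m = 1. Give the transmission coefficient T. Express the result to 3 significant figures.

T = 0.00207

E < V_b: inside the barrier ψ ∝ e^{±κx} with κ = √(2m(V_b − E))/ℏ = 2.793.
κa = 3.631, sinh(κa) = 18.86.
The exact tunnelling result is T⁻¹ = 1 + V_b² sinh²(κa) / [4E(V_b − E)] = 483.2, so T = 0.00207.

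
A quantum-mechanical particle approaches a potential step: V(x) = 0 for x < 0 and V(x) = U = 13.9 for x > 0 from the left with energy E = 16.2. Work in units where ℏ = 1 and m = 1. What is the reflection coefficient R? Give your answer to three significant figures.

R = 0.205

On each side the TISE gives plane waves with k = √(2m(E − V))/ℏ: k₁ = √(2·1·16.2) = 5.692, k₂ = √(2·1·2.3) = 2.145.
Continuity of ψ and ψ′ at the step yields the reflection amplitude r = (k₁ − k₂)/(k₁ + k₂) = 0.4526; thus R = |r|² = 0.2049, T = 0.7951.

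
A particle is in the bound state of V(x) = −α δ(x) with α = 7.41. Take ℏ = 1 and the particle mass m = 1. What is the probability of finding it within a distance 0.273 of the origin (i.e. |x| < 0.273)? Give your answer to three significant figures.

P = 0.983

The normalised bound state is ψ = √κ e^{−κ|x|} with κ = mα/ℏ² = 7.410.
P(|x| < d) = ∫_{−d}^{d} κ e^{−2κ|x|} dx = 1 − e^{−2κd} = 1 − e^{−4.046} = 0.9825.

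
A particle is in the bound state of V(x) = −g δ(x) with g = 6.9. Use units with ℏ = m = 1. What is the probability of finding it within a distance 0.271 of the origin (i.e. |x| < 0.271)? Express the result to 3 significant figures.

P = 0.976

The normalised bound state is ψ = √κ e^{−κ|x|} with κ = mg/ℏ² = 6.900.
P(|x| < d) = ∫_{−d}^{d} κ e^{−2κ|x|} dx = 1 − e^{−2κd} = 1 − e^{−3.740} = 0.9762.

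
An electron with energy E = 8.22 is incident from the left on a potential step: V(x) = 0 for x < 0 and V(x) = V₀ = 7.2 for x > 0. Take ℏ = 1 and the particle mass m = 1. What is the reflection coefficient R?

R = 0.229

On each side the TISE gives plane waves with k = √(2m(E − V))/ℏ: k₁ = √(2·1·8.22) = 4.055, k₂ = √(2·1·1.02) = 1.428.
Continuity of ψ and ψ′ at the step yields the reflection amplitude r = (k₁ − k₂)/(k₁ + k₂) = 0.4790; thus R = |r|² = 0.2294, T = 0.7706.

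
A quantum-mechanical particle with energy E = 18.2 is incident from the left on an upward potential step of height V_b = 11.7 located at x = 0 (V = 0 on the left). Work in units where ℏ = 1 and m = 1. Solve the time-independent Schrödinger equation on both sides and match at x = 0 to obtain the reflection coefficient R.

On each side the TISE gives plane waves with k = √(2m(E − V))/ℏ: k₁ = √(2·1·18.2) = 6.033, k₂ = √(2·1·6.5) = 3.606.
Continuity of ψ and ψ′ at the step yields the reflection amplitude r = (k₁ − k₂)/(k₁ + k₂) = 0.2519; thus R = |r|² = 0.06344, T = 0.9366.

R = 0.0634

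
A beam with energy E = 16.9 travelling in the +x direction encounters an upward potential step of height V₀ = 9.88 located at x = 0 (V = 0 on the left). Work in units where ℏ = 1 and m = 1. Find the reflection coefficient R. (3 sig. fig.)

The wavenumbers are k₁ = √(2mE)/ℏ = 5.814 on the left and k₂ = √(2m(E − V₀))/ℏ = 3.747 on the right.
Matching ψ and ψ′ at x = 0 gives r = (k₁ − k₂)/(k₁ + k₂), so R = r² = 0.04673 and T = 1 − R = 0.9533.

R = 0.0467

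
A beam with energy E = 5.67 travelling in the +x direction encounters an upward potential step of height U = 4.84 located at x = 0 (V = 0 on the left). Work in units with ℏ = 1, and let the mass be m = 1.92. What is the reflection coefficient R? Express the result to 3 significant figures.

R = 0.199

On each side the TISE gives plane waves with k = √(2m(E − V))/ℏ: k₁ = √(2·1.92·5.67) = 4.666, k₂ = √(2·1.92·0.83) = 1.785.
Matching ψ and ψ′ at x = 0 gives r = (k₁ − k₂)/(k₁ + k₂), so R = r² = 0.1994 and T = 1 − R = 0.8006.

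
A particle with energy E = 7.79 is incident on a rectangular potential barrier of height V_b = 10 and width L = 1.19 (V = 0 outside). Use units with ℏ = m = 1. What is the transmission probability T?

Since E < V_b the interior solution is evanescent with decay constant κ = √(2m(V_b − E))/ℏ = 2.102.
κL = 2.502, sinh(κL) = 6.061.
Matching ψ, ψ′ at both faces gives T = [1 + V_b² sinh²(κL) / (4E(V_b − E))]⁻¹ = 1/54.35 = 0.0184.

T = 0.0184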